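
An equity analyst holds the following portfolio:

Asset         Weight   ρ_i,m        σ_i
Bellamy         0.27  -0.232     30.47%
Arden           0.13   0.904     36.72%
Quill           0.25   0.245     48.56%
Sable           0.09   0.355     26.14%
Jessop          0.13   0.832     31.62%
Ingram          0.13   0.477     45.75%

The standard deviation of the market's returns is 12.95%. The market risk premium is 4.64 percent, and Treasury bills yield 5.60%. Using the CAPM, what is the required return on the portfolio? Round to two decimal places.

β_Bellamy = -0.232 × 30.47% / 12.95% = -0.5459
β_Arden = 0.904 × 36.72% / 12.95% = 2.5633
β_Quill = 0.245 × 48.56% / 12.95% = 0.9187
β_Sable = 0.355 × 26.14% / 12.95% = 0.7166
β_Jessop = 0.832 × 31.62% / 12.95% = 2.0315
β_Ingram = 0.477 × 45.75% / 12.95% = 1.6852
β_P = Σ w_i β_i = 0.27×-0.5459 + 0.13×2.5633 + 0.25×0.9187 + 0.09×0.7166 + 0.13×2.0315 + 0.13×1.6852 = 0.9632
E(R_P) = R_f + β_P × MRP = 5.60% + 0.9632 × 4.64% = 10.07%

10.07%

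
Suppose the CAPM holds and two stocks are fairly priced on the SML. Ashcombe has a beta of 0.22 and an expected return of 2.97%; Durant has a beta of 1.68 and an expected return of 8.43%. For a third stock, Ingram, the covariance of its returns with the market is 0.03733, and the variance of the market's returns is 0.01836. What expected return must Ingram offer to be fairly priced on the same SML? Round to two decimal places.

9.75%

MRP = (8.43% − 2.97%) / (1.68 − 0.22) = 3.7397%
R_f = 2.97% − 0.22 × 3.7397% = 2.1473%
β_Ingram = Cov / Var(R_m) = 0.03733 / 0.01836 = 2.0332
E(R_Ingram) = R_f + β × MRP = 2.1473% + 2.0332 × 3.7397% = 9.75%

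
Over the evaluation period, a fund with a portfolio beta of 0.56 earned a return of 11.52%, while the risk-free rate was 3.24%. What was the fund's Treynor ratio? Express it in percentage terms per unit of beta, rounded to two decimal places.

14.79%

Treynor = (R_P − R_f) / β_P = (11.52% − 3.24%) / 0.5600 = 8.28% / 0.5600 = 14.79%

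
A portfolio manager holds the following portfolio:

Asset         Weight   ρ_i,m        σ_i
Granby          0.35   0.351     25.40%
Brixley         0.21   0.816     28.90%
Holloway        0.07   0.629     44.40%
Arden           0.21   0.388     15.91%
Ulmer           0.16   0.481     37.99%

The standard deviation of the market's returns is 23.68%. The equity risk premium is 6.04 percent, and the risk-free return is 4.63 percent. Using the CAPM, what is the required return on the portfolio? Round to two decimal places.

β_Granby = 0.351 × 25.40% / 23.68% = 0.3765
β_Brixley = 0.816 × 28.90% / 23.68% = 0.9959
β_Holloway = 0.629 × 44.40% / 23.68% = 1.1794
β_Arden = 0.388 × 15.91% / 23.68% = 0.2607
β_Ulmer = 0.481 × 37.99% / 23.68% = 0.7717
β_P = Σ w_i β_i = 0.35×0.3765 + 0.21×0.9959 + 0.07×1.1794 + 0.21×0.2607 + 0.16×0.7717 = 0.6017
E(R_P) = R_f + β_P × MRP = 4.63% + 0.6017 × 6.04% = 8.26%

8.26%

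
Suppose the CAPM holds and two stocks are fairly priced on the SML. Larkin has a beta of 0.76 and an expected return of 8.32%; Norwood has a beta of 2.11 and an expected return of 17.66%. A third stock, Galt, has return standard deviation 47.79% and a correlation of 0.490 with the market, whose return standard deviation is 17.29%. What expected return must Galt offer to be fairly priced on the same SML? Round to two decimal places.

MRP = (17.66% − 8.32%) / (2.11 − 0.76) = 6.9185%
R_f = 8.32% − 0.76 × 6.9185% = 3.0619%
β_Galt = ρ·σ_i/σ_m = 0.490 × 47.79 / 17.29 = 1.3544
E(R_Galt) = R_f + β × MRP = 3.0619% + 1.3544 × 6.9185% = 12.43%

12.43%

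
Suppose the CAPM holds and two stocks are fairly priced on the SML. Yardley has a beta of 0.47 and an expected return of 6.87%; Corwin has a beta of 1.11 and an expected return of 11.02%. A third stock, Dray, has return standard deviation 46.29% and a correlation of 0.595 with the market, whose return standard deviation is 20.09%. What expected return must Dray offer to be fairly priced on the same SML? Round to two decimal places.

12.71%

MRP = (11.02% − 6.87%) / (1.11 − 0.47) = 6.4844%
R_f = 6.87% − 0.47 × 6.4844% = 3.8223%
β_Dray = ρ·σ_i/σ_m = 0.595 × 46.29 / 20.09 = 1.3710
E(R_Dray) = R_f + β × MRP = 3.8223% + 1.3710 × 6.4844% = 12.71%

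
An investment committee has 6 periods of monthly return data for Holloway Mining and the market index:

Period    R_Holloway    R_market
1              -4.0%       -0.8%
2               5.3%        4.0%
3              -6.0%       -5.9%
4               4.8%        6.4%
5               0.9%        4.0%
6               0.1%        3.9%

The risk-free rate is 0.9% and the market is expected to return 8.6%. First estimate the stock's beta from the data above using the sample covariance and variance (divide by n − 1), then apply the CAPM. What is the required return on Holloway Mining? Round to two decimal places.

7.93%

Mean R_i = (-4.0 + 5.3 − 6.0 + 4.8 + 0.9 + 0.1) / 6 = 0.1833%
Mean R_m = (-0.8 + 4.0 − 5.9 + 6.4 + 4.0 + 3.9) / 6 = 1.9333%
Σ(R_i − R̄_i)(R_m − R̄_m) = 92.3833  ⇒  Cov = 92.3833 / 5 = 18.4767
Σ(R_m − R̄_m)² = 101.1933  ⇒  Var(R_m) = 101.1933 / 5 = 20.2387
β = Cov / Var(R_m) = 18.4767 / 20.2387 = 0.9129
MRP = 8.6% − 0.9% = 7.70%
E(R) = R_f + β × MRP = 0.9% + 0.9129 × 7.7% = 7.93%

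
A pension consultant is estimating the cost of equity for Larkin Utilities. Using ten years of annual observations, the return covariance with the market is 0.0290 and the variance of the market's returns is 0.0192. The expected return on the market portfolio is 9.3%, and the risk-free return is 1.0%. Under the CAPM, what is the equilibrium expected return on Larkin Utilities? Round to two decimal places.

13.54%

β = Cov(R_i, R_m) / Var(R_m) = 0.0290 / 0.0192 = 1.5104
MRP = 9.3% − 1.0% = 8.30%
E(R) = R_f + β × MRP = 1.0% + 1.5104 × 8.3% = 13.54%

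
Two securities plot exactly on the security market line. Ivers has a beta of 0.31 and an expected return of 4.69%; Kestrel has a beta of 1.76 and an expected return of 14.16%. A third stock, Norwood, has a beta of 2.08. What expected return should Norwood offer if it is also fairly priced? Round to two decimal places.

16.25%

MRP (SML slope) = (14.16% − 4.69%) / (1.76 − 0.31) = 9.47% / 1.45 = 6.5310%
R_f (intercept) = 4.69% − 0.31 × 6.5310% = 2.6654%
E(R_Norwood) = R_f + β × MRP = 2.6654% + 2.08 × 6.5310% = 16.25%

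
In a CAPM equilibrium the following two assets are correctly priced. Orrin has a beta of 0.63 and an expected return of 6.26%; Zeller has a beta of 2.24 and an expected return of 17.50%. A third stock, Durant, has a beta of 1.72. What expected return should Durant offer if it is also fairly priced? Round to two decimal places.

MRP (SML slope) = (17.50% − 6.26%) / (2.24 − 0.63) = 11.24% / 1.61 = 6.9814%
R_f (intercept) = 6.26% − 0.63 × 6.9814% = 1.8617%
E(R_Durant) = R_f + β × MRP = 1.8617% + 1.72 × 6.9814% = 13.87%

13.87%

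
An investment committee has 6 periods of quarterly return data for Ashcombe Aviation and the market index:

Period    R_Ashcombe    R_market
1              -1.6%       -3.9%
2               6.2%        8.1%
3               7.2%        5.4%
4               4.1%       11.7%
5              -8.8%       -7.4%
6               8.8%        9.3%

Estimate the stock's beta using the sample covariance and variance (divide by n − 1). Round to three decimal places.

Mean R_i = (-1.6 + 6.2 + 7.2 + 4.1 − 8.8 + 8.8) / 6 = 2.6500%
Mean R_m = (-3.9 + 8.1 + 5.4 + 11.7 − 7.4 + 9.3) / 6 = 3.8667%
Σ(R_i − R̄_i)(R_m − R̄_m) = 228.7900  ⇒  Cov = 228.7900 / 5 = 45.7580
Σ(R_m − R̄_m)² = 298.4133  ⇒  Var(R_m) = 298.4133 / 5 = 59.6827
β = Cov / Var(R_m) = 45.7580 / 59.6827 = 0.7667

0.767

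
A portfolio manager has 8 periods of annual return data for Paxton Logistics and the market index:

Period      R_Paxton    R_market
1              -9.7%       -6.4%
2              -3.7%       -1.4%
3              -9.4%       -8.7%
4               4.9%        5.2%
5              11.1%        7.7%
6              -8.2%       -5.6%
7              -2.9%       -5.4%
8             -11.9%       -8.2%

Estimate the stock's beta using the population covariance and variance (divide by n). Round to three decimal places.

1.248

Mean R_i = (-9.7 − 3.7 − 9.4 + 4.9 + 11.1 − 8.2 − 2.9 − 11.9) / 8 = -3.7250%
Mean R_m = (-6.4 − 1.4 − 8.7 + 5.2 + 7.7 − 5.6 − 5.4 − 8.2) / 8 = -2.8500%
Σ(R_i − R̄_i)(R_m − R̄_m) = 334.2200  ⇒  Cov = 334.2200 / 8 = 41.7775
Σ(R_m − R̄_m)² = 267.7200  ⇒  Var(R_m) = 267.7200 / 8 = 33.4650
β = Cov / Var(R_m) = 41.7775 / 33.4650 = 1.2484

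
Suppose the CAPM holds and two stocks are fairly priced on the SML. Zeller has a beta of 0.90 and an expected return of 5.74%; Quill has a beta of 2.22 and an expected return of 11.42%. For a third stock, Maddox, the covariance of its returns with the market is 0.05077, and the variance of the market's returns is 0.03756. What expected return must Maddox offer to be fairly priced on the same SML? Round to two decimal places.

7.68%

MRP = (11.42% − 5.74%) / (2.22 − 0.90) = 4.3030%
R_f = 5.74% − 0.90 × 4.3030% = 1.8673%
β_Maddox = Cov / Var(R_m) = 0.05077 / 0.03756 = 1.3517
E(R_Maddox) = R_f + β × MRP = 1.8673% + 1.3517 × 4.3030% = 7.68%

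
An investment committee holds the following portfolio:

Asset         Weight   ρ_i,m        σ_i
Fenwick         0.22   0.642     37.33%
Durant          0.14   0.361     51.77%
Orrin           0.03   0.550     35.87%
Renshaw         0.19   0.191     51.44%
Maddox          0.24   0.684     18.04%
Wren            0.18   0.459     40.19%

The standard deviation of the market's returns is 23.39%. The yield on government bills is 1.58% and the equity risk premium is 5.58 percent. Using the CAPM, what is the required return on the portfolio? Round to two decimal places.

5.55%

β_Fenwick = 0.642 × 37.33% / 23.39% = 1.0246
β_Durant = 0.361 × 51.77% / 23.39% = 0.7990
β_Orrin = 0.550 × 35.87% / 23.39% = 0.8435
β_Renshaw = 0.191 × 51.44% / 23.39% = 0.4201
β_Maddox = 0.684 × 18.04% / 23.39% = 0.5275
β_Wren = 0.459 × 40.19% / 23.39% = 0.7887
β_P = Σ w_i β_i = 0.22×1.0246 + 0.14×0.7990 + 0.03×0.8435 + 0.19×0.4201 + 0.24×0.5275 + 0.18×0.7887 = 0.7110
E(R_P) = R_f + β_P × MRP = 1.58% + 0.7110 × 5.58% = 5.55%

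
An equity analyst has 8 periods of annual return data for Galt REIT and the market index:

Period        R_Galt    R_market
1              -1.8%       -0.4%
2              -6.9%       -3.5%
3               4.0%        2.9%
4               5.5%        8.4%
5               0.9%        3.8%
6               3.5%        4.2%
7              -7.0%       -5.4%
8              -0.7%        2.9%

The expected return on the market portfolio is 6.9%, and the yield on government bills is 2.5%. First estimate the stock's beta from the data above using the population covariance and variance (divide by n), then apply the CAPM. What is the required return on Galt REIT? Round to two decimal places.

Mean R_i = (-1.8 − 6.9 + 4.0 + 5.5 + 0.9 + 3.5 − 7.0 − 0.7) / 8 = -0.3125%
Mean R_m = (-0.4 − 3.5 + 2.9 + 8.4 + 3.8 + 4.2 − 5.4 + 2.9) / 8 = 1.6125%
Σ(R_i − R̄_i)(R_m − R̄_m) = 140.5913  ⇒  Cov = 140.5913 / 8 = 17.5739
Σ(R_m − R̄_m)² = 140.2288  ⇒  Var(R_m) = 140.2288 / 8 = 17.5286
β = Cov / Var(R_m) = 17.5739 / 17.5286 = 1.0026
MRP = 6.9% − 2.5% = 4.40%
E(R) = R_f + β × MRP = 2.5% + 1.0026 × 4.4% = 6.91%

6.91%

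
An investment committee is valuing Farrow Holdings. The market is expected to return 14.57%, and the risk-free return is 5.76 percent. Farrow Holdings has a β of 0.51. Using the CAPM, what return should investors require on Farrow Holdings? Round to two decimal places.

Market risk premium = E(R_m) − R_f = 14.57% − 5.76% = 8.81%
E(R) = R_f + β × MRP = 5.76% + 0.51 × 8.81% = 10.25%

10.25%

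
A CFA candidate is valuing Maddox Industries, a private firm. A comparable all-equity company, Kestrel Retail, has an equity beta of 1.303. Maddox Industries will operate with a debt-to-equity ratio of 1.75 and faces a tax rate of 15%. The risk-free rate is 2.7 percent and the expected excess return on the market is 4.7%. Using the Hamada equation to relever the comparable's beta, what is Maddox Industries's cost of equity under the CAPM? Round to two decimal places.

β_L = β_U × [1 + (1 − t)(D/E)] = 1.303 × [1 + (1 − 0.15) × 1.75]
    = 1.303 × [1 + 0.85 × 1.75] = 1.303 × 2.4875 = 3.2412
E(R) = R_f + β_L × MRP = 2.7% + 3.2412 × 4.7% = 17.93%

17.93%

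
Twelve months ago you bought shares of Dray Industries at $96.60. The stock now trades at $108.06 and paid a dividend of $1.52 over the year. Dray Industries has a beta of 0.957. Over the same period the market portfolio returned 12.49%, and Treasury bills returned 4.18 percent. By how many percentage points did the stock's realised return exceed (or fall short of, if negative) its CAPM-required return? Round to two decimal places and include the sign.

Realised HPR = (P1 + D1 − P0) / P0 = (108.06 + 1.52 − 96.60) / 96.60 = 12.98 / 96.60 = 13.4369%
MRP = 12.49% − 4.18% = 8.31%
CAPM required = R_f + β·MRP = 4.18% + 0.957 × 8.31% = 12.13267%
α = realised − required = 13.4369% − 12.13267% = +1.30%

+1.30%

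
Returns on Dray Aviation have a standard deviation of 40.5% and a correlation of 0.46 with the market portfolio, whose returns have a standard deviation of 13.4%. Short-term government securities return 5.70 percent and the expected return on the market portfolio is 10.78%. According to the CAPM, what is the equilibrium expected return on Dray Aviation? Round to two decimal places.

β = ρ × σ_i / σ_m = 0.46 × 40.5% / 13.4% = 1.3903
MRP = 10.78% − 5.70% = 5.08%
E(R) = 5.70% + 1.3903 × 5.08% = 12.76%

12.76%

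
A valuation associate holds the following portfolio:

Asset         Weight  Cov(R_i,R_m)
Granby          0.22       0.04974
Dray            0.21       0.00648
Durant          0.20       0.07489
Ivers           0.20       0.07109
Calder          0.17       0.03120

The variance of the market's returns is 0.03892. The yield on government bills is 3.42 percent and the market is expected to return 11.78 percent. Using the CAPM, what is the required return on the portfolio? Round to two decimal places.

β_Granby = 0.04974 / 0.03892 = 1.2780
β_Dray = 0.00648 / 0.03892 = 0.1665
β_Durant = 0.07489 / 0.03892 = 1.9242
β_Ivers = 0.07109 / 0.03892 = 1.8266
β_Calder = 0.03120 / 0.03892 = 0.8016
β_P = Σ w_i β_i = 0.22×1.2780 + 0.21×0.1665 + 0.20×1.9242 + 0.20×1.8266 + 0.17×0.8016 = 1.2026
MRP = 11.78% − 3.42% = 8.36%
E(R_P) = R_f + β_P × MRP = 3.42% + 1.2026 × 8.36% = 13.47%

13.47%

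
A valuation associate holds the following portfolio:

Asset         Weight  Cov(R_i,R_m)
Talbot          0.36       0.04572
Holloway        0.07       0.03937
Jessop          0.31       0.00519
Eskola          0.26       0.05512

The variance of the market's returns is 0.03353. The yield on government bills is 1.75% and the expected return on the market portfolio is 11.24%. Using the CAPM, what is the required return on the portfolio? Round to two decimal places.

11.70%

β_Talbot = 0.04572 / 0.03353 = 1.3636
β_Holloway = 0.03937 / 0.03353 = 1.1742
β_Jessop = 0.00519 / 0.03353 = 0.1548
β_Eskola = 0.05512 / 0.03353 = 1.6439
β_P = Σ w_i β_i = 0.36×1.3636 + 0.07×1.1742 + 0.31×0.1548 + 0.26×1.6439 = 1.0485
MRP = 11.24% − 1.75% = 9.49%
E(R_P) = R_f + β_P × MRP = 1.75% + 1.0485 × 9.49% = 11.70%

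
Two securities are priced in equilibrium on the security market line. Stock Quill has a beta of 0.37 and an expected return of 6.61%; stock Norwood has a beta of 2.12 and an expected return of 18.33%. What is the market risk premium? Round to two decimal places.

Both satisfy E(R) = R_f + β·MRP, so the slope of the SML is
MRP = (18.33% − 6.61%) / (2.12 − 0.37) = 11.72% / 1.75 = 6.6971%

6.70%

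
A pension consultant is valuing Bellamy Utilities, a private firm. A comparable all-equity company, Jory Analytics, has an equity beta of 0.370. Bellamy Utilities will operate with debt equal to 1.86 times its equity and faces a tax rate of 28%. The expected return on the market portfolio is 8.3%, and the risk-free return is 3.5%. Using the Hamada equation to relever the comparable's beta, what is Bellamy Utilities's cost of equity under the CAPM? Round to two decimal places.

7.65%

β_L = β_U × [1 + (1 − t)(D/E)] = 0.370 × [1 + (1 − 0.28) × 1.86]
    = 0.370 × [1 + 0.72 × 1.86] = 0.370 × 2.3392 = 0.8655
MRP = 8.3% − 3.5% = 4.80%
E(R) = R_f + β_L × MRP = 3.5% + 0.8655 × 4.8% = 7.65%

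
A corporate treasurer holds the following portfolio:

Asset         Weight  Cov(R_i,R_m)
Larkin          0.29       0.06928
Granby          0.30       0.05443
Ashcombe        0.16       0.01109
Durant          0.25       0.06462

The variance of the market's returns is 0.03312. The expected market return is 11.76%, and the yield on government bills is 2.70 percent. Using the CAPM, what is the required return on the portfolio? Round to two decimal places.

β_Larkin = 0.06928 / 0.03312 = 2.0918
β_Granby = 0.05443 / 0.03312 = 1.6434
β_Ashcombe = 0.01109 / 0.03312 = 0.3348
β_Durant = 0.06462 / 0.03312 = 1.9511
β_P = Σ w_i β_i = 0.29×2.0918 + 0.30×1.6434 + 0.16×0.3348 + 0.25×1.9511 = 1.6410
MRP = 11.76% − 2.70% = 9.06%
E(R_P) = R_f + β_P × MRP = 2.70% + 1.6410 × 9.06% = 17.57%

17.57%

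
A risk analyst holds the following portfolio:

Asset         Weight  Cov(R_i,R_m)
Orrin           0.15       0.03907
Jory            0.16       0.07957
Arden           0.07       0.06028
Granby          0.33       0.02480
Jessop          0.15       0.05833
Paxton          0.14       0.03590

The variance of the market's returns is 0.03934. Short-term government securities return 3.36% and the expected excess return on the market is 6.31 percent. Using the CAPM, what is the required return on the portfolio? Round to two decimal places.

10.54%

β_Orrin = 0.03907 / 0.03934 = 0.9931
β_Jory = 0.07957 / 0.03934 = 2.0226
β_Arden = 0.06028 / 0.03934 = 1.5323
β_Granby = 0.02480 / 0.03934 = 0.6304
β_Jessop = 0.05833 / 0.03934 = 1.4827
β_Paxton = 0.03590 / 0.03934 = 0.9126
β_P = Σ w_i β_i = 0.15×0.9931 + 0.16×2.0226 + 0.07×1.5323 + 0.33×0.6304 + 0.15×1.4827 + 0.14×0.9126 = 1.1380
E(R_P) = R_f + β_P × MRP = 3.36% + 1.1380 × 6.31% = 10.54%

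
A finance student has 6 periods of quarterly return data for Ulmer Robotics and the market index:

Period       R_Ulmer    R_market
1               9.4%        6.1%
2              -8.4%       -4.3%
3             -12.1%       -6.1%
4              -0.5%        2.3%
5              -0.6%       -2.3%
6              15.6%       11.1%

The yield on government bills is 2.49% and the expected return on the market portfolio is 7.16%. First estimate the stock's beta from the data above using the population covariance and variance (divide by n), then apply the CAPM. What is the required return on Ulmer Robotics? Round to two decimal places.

Mean R_i = (9.4 − 8.4 − 12.1 − 0.5 − 0.6 + 15.6) / 6 = 0.5667%
Mean R_m = (6.1 − 4.3 − 6.1 + 2.3 − 2.3 + 11.1) / 6 = 1.1333%
Σ(R_i − R̄_i)(R_m − R̄_m) = 336.8067  ⇒  Cov = 336.8067 / 6 = 56.1345
Σ(R_m − R̄_m)² = 218.9933  ⇒  Var(R_m) = 218.9933 / 6 = 36.4989
β = Cov / Var(R_m) = 56.1345 / 36.4989 = 1.5380
MRP = 7.16% − 2.49% = 4.67%
E(R) = R_f + β × MRP = 2.49% + 1.5380 × 4.67% = 9.67%

9.67%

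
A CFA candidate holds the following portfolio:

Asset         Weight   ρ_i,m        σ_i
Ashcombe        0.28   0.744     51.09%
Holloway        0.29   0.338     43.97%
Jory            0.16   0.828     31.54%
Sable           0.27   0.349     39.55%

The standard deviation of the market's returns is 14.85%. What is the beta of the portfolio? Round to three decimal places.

1.539

β_Ashcombe = 0.744 × 51.09% / 14.85% = 2.5597
β_Holloway = 0.338 × 43.97% / 14.85% = 1.0008
β_Jory = 0.828 × 31.54% / 14.85% = 1.7586
β_Sable = 0.349 × 39.55% / 14.85% = 0.9295
β_P = Σ w_i β_i = 0.28×2.5597 + 0.29×1.0008 + 0.16×1.7586 + 0.27×0.9295 = 1.5393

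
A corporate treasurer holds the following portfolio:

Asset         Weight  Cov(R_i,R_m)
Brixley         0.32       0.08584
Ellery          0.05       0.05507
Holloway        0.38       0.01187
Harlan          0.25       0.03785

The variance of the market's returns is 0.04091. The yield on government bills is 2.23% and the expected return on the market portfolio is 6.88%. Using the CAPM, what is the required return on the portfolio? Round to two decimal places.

β_Brixley = 0.08584 / 0.04091 = 2.0983
β_Ellery = 0.05507 / 0.04091 = 1.3461
β_Holloway = 0.01187 / 0.04091 = 0.2901
β_Harlan = 0.03785 / 0.04091 = 0.9252
β_P = Σ w_i β_i = 0.32×2.0983 + 0.05×1.3461 + 0.38×0.2901 + 0.25×0.9252 = 1.0803
MRP = 6.88% − 2.23% = 4.65%
E(R_P) = R_f + β_P × MRP = 2.23% + 1.0803 × 4.65% = 7.25%

7.25%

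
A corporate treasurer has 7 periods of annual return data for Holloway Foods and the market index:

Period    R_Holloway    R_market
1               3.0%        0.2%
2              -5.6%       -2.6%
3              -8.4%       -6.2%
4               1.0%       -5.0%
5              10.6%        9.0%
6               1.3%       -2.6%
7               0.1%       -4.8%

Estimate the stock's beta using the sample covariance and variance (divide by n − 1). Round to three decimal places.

0.980

Mean R_i = (3.0 − 5.6 − 8.4 + 1.0 + 10.6 + 1.3 + 0.1) / 7 = 0.2857%
Mean R_m = (0.2 − 2.6 − 6.2 − 5.0 + 9.0 − 2.6 − 4.8) / 7 = -1.7143%
Σ(R_i − R̄_i)(R_m − R̄_m) = 157.2086  ⇒  Cov = 157.2086 / 6 = 26.2014
Σ(R_m − R̄_m)² = 160.4686  ⇒  Var(R_m) = 160.4686 / 6 = 26.7448
β = Cov / Var(R_m) = 26.2014 / 26.7448 = 0.9797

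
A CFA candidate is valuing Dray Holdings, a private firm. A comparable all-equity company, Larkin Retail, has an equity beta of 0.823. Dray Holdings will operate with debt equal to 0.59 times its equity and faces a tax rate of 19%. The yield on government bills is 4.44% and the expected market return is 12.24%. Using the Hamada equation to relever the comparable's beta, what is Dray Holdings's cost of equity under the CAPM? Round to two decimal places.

13.93%

β_L = β_U × [1 + (1 − t)(D/E)] = 0.823 × [1 + (1 − 0.19) × 0.59]
    = 0.823 × [1 + 0.81 × 0.59] = 0.823 × 1.4779 = 1.2163
MRP = 12.24% − 4.44% = 7.80%
E(R) = R_f + β_L × MRP = 4.44% + 1.2163 × 7.80% = 13.93%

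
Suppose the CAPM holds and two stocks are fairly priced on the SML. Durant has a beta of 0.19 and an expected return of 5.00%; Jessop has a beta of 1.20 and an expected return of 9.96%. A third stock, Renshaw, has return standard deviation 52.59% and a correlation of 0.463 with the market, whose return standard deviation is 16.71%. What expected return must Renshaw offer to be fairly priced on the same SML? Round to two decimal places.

11.22%

MRP = (9.96% − 5.00%) / (1.20 − 0.19) = 4.9109%
R_f = 5.00% − 0.19 × 4.9109% = 4.0669%
β_Renshaw = ρ·σ_i/σ_m = 0.463 × 52.59 / 16.71 = 1.4572
E(R_Renshaw) = R_f + β × MRP = 4.0669% + 1.4572 × 4.9109% = 11.22%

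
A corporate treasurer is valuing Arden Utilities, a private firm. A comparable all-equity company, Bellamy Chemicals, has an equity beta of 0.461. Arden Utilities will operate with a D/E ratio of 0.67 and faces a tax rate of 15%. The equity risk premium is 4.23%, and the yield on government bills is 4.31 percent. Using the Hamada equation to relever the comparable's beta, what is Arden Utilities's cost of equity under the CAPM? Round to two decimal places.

7.37%

β_L = β_U × [1 + (1 − t)(D/E)] = 0.461 × [1 + (1 − 0.15) × 0.67]
    = 0.461 × [1 + 0.85 × 0.67] = 0.461 × 1.5695 = 0.7235
E(R) = R_f + β_L × MRP = 4.31% + 0.7235 × 4.23% = 7.37%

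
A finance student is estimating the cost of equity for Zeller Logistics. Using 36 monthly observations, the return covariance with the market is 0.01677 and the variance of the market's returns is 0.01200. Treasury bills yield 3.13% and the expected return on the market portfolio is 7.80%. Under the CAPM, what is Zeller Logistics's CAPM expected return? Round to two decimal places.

9.66%

β = Cov(R_i, R_m) / Var(R_m) = 0.01677 / 0.01200 = 1.3975
MRP = 7.80% − 3.13% = 4.67%
E(R) = R_f + β × MRP = 3.13% + 1.3975 × 4.67% = 9.66%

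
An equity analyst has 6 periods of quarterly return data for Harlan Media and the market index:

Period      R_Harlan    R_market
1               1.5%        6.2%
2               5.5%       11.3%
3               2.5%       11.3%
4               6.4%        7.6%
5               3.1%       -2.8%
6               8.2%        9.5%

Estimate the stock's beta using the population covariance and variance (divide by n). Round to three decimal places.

0.158

Mean R_i = (1.5 + 5.5 + 2.5 + 6.4 + 3.1 + 8.2) / 6 = 4.5333%
Mean R_m = (6.2 + 11.3 + 11.3 + 7.6 − 2.8 + 9.5) / 6 = 7.1833%
Σ(R_i − R̄_i)(R_m − R̄_m) = 22.1733  ⇒  Cov = 22.1733 / 6 = 3.6956
Σ(R_m − R̄_m)² = 140.0683  ⇒  Var(R_m) = 140.0683 / 6 = 23.3447
β = Cov / Var(R_m) = 3.6956 / 23.3447 = 0.1583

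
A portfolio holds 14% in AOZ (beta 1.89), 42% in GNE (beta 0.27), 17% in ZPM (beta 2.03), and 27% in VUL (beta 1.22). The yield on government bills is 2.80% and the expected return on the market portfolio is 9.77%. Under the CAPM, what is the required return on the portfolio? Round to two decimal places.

β_P = Σ w_i β_i = 0.14×1.89 + 0.42×0.27 + 0.17×2.03 + 0.27×1.22 = 1.0525
MRP = 9.77% − 2.80% = 6.97%
E(R_P) = R_f + β_P × MRP = 2.80% + 1.0525 × 6.97% = 10.14%

10.14%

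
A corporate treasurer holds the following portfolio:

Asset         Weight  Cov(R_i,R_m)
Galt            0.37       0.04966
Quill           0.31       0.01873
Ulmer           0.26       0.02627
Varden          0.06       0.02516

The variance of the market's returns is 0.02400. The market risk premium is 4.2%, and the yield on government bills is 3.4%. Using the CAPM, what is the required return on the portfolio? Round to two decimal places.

9.09%

β_Galt = 0.04966 / 0.02400 = 2.0692
β_Quill = 0.01873 / 0.02400 = 0.7804
β_Ulmer = 0.02627 / 0.02400 = 1.0946
β_Varden = 0.02516 / 0.02400 = 1.0483
β_P = Σ w_i β_i = 0.37×2.0692 + 0.31×0.7804 + 0.26×1.0946 + 0.06×1.0483 = 1.3550
E(R_P) = R_f + β_P × MRP = 3.4% + 1.3550 × 4.2% = 9.09%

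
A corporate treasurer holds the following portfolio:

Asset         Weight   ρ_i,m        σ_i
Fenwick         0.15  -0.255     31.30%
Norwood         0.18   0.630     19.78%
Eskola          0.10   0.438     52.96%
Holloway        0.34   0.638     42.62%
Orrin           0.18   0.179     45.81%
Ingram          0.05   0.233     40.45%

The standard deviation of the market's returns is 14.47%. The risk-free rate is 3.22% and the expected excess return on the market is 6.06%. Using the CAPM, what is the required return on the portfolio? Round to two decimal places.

β_Fenwick = -0.255 × 31.30% / 14.47% = -0.5516
β_Norwood = 0.630 × 19.78% / 14.47% = 0.8612
β_Eskola = 0.438 × 52.96% / 14.47% = 1.6031
β_Holloway = 0.638 × 42.62% / 14.47% = 1.8792
β_Orrin = 0.179 × 45.81% / 14.47% = 0.5667
β_Ingram = 0.233 × 40.45% / 14.47% = 0.6513
β_P = Σ w_i β_i = 0.15×-0.5516 + 0.18×0.8612 + 0.10×1.6031 + 0.34×1.8792 + 0.18×0.5667 + 0.05×0.6513 = 1.0061
E(R_P) = R_f + β_P × MRP = 3.22% + 1.0061 × 6.06% = 9.32%

9.32%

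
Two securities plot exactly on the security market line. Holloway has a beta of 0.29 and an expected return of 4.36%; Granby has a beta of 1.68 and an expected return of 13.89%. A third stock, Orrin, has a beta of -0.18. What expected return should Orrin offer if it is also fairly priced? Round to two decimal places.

1.14%

MRP (SML slope) = (13.89% − 4.36%) / (1.68 − 0.29) = 9.53% / 1.39 = 6.8561%
R_f (intercept) = 4.36% − 0.29 × 6.8561% = 2.3717%
E(R_Orrin) = R_f + β × MRP = 2.3717% + -0.18 × 6.8561% = 1.14%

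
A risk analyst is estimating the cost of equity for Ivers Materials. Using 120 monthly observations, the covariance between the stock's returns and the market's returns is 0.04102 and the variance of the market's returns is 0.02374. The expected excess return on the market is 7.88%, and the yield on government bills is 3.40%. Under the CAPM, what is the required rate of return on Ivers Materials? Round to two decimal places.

β = Cov(R_i, R_m) / Var(R_m) = 0.04102 / 0.02374 = 1.7279
E(R) = R_f + β × MRP = 3.40% + 1.7279 × 7.88% = 17.02%

17.02%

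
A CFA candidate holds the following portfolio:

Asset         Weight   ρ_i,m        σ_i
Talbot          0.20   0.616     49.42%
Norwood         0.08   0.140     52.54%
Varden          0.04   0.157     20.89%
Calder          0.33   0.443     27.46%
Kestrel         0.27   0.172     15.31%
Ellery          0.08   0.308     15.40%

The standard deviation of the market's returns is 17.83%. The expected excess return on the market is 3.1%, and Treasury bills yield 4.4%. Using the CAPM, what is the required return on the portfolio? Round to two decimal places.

β_Talbot = 0.616 × 49.42% / 17.83% = 1.7074
β_Norwood = 0.140 × 52.54% / 17.83% = 0.4125
β_Varden = 0.157 × 20.89% / 17.83% = 0.1839
β_Calder = 0.443 × 27.46% / 17.83% = 0.6823
β_Kestrel = 0.172 × 15.31% / 17.83% = 0.1477
β_Ellery = 0.308 × 15.40% / 17.83% = 0.2660
β_P = Σ w_i β_i = 0.20×1.7074 + 0.08×0.4125 + 0.04×0.1839 + 0.33×0.6823 + 0.27×0.1477 + 0.08×0.2660 = 0.6682
E(R_P) = R_f + β_P × MRP = 4.4% + 0.6682 × 3.1% = 6.47%

6.47%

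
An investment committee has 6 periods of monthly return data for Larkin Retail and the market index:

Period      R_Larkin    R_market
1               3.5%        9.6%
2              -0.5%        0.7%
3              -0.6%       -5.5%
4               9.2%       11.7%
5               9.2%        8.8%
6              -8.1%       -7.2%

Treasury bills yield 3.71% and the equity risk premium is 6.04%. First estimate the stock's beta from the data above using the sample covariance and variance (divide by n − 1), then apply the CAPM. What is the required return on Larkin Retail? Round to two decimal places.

8.14%

Mean R_i = (3.5 − 0.5 − 0.6 + 9.2 + 9.2 − 8.1) / 6 = 2.1167%
Mean R_m = (9.6 + 0.7 − 5.5 + 11.7 + 8.8 − 7.2) / 6 = 3.0167%
Σ(R_i − R̄_i)(R_m − R̄_m) = 245.1583  ⇒  Cov = 245.1583 / 5 = 49.0317
Σ(R_m − R̄_m)² = 334.4683  ⇒  Var(R_m) = 334.4683 / 5 = 66.8937
β = Cov / Var(R_m) = 49.0317 / 66.8937 = 0.7330
E(R) = R_f + β × MRP = 3.71% + 0.7330 × 6.04% = 8.14%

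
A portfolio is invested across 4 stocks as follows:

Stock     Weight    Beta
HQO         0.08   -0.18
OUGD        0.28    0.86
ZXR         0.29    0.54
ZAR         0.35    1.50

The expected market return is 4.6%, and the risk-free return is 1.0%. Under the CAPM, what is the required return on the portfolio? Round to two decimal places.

4.27%

β_P = Σ w_i β_i = 0.08×-0.18 + 0.28×0.86 + 0.29×0.54 + 0.35×1.50 = 0.9080
MRP = 4.6% − 1.0% = 3.60%
E(R_P) = R_f + β_P × MRP = 1.0% + 0.9080 × 3.6% = 4.27%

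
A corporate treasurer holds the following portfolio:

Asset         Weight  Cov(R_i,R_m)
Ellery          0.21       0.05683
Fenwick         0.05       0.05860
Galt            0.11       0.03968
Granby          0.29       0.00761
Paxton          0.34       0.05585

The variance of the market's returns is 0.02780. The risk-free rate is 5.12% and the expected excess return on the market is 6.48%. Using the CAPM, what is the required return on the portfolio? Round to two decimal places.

14.54%

β_Ellery = 0.05683 / 0.02780 = 2.0442
β_Fenwick = 0.05860 / 0.02780 = 2.1079
β_Galt = 0.03968 / 0.02780 = 1.4273
β_Granby = 0.00761 / 0.02780 = 0.2737
β_Paxton = 0.05585 / 0.02780 = 2.0090
β_P = Σ w_i β_i = 0.21×2.0442 + 0.05×2.1079 + 0.11×1.4273 + 0.29×0.2737 + 0.34×2.0090 = 1.4541
E(R_P) = R_f + β_P × MRP = 5.12% + 1.4541 × 6.48% = 14.54%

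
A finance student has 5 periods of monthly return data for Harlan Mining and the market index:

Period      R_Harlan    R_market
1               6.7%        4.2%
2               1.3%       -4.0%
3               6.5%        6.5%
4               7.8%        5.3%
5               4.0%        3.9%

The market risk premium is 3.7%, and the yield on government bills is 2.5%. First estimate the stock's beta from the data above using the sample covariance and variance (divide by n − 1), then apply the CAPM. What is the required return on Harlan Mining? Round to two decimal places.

4.58%

Mean R_i = (6.7 + 1.3 + 6.5 + 7.8 + 4.0) / 5 = 5.2600%
Mean R_m = (4.2 − 4.0 + 6.5 + 5.3 + 3.9) / 5 = 3.1800%
Σ(R_i − R̄_i)(R_m − R̄_m) = 38.4960  ⇒  Cov = 38.4960 / 4 = 9.6240
Σ(R_m − R̄_m)² = 68.6280  ⇒  Var(R_m) = 68.6280 / 4 = 17.1570
β = Cov / Var(R_m) = 9.6240 / 17.1570 = 0.5609
E(R) = R_f + β × MRP = 2.5% + 0.5609 × 3.7% = 4.58%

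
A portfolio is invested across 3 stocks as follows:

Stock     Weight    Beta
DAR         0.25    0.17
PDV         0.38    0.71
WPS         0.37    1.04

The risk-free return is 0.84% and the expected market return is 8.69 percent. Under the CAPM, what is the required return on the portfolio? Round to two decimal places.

β_P = Σ w_i β_i = 0.25×0.17 + 0.38×0.71 + 0.37×1.04 = 0.6971
MRP = 8.69% − 0.84% = 7.85%
E(R_P) = R_f + β_P × MRP = 0.84% + 0.6971 × 7.85% = 6.31%

6.31%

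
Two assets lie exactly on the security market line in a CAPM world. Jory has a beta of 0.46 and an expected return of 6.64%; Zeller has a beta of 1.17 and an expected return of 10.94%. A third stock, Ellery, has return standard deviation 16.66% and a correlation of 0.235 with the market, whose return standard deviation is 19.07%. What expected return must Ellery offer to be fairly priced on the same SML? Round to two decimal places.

5.10%

MRP = (10.94% − 6.64%) / (1.17 − 0.46) = 6.0563%
R_f = 6.64% − 0.46 × 6.0563% = 3.8541%
β_Ellery = ρ·σ_i/σ_m = 0.235 × 16.66 / 19.07 = 0.2053
E(R_Ellery) = R_f + β × MRP = 3.8541% + 0.2053 × 6.0563% = 5.10%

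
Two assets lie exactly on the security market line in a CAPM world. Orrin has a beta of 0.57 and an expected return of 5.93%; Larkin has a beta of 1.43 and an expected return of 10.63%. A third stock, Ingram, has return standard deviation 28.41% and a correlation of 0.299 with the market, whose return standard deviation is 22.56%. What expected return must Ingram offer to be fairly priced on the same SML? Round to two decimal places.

4.87%

MRP = (10.63% − 5.93%) / (1.43 − 0.57) = 5.4651%
R_f = 5.93% − 0.57 × 5.4651% = 2.8149%
β_Ingram = ρ·σ_i/σ_m = 0.299 × 28.41 / 22.56 = 0.3765
E(R_Ingram) = R_f + β × MRP = 2.8149% + 0.3765 × 5.4651% = 4.87%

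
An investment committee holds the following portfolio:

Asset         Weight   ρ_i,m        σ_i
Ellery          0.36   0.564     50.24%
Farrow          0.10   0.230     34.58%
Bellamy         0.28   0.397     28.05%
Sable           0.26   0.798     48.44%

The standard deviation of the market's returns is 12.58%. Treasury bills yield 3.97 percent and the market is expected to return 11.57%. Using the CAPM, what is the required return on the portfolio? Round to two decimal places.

β_Ellery = 0.564 × 50.24% / 12.58% = 2.2524
β_Farrow = 0.230 × 34.58% / 12.58% = 0.6322
β_Bellamy = 0.397 × 28.05% / 12.58% = 0.8852
β_Sable = 0.798 × 48.44% / 12.58% = 3.0727
β_P = Σ w_i β_i = 0.36×2.2524 + 0.10×0.6322 + 0.28×0.8852 + 0.26×3.0727 = 1.9208
MRP = 11.57% − 3.97% = 7.60%
E(R_P) = R_f + β_P × MRP = 3.97% + 1.9208 × 7.60% = 18.57%

18.57%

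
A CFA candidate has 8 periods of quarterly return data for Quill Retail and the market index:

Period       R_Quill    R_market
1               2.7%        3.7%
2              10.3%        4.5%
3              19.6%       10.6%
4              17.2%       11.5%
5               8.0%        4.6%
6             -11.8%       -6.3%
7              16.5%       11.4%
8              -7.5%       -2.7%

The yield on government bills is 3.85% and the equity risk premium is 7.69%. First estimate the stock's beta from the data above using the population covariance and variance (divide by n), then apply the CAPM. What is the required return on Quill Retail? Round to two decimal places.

17.18%

Mean R_i = (2.7 + 10.3 + 19.6 + 17.2 + 8.0 − 11.8 + 16.5 − 7.5) / 8 = 6.8750%
Mean R_m = (3.7 + 4.5 + 10.6 + 11.5 + 4.6 − 6.3 + 11.4 − 2.7) / 8 = 4.6625%
Σ(R_i − R̄_i)(R_m − R̄_m) = 524.9525  ⇒  Cov = 524.9525 / 8 = 65.6191
Σ(R_m − R̄_m)² = 302.7388  ⇒  Var(R_m) = 302.7388 / 8 = 37.8424
β = Cov / Var(R_m) = 65.6191 / 37.8424 = 1.7340
E(R) = R_f + β × MRP = 3.85% + 1.7340 × 7.69% = 17.18%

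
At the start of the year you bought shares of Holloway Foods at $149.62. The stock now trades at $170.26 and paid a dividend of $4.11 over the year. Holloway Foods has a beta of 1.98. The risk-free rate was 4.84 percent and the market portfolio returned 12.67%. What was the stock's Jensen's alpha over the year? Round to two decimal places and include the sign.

Realised HPR = (P1 + D1 − P0) / P0 = (170.26 + 4.11 − 149.62) / 149.62 = 24.75 / 149.62 = 16.5419%
MRP = 12.67% − 4.84% = 7.83%
CAPM required = R_f + β·MRP = 4.84% + 1.98 × 7.83% = 20.3434%
α = realised − required = 16.5419% − 20.3434% = -3.80%

-3.80%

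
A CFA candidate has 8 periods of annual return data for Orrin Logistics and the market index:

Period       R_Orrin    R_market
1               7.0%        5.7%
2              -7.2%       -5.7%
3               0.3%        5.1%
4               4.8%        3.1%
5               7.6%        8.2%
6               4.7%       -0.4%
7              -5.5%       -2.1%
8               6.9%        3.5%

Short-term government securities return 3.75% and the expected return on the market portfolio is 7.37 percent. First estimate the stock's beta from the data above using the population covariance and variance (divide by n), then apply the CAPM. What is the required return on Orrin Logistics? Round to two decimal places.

Mean R_i = (7.0 − 7.2 + 0.3 + 4.8 + 7.6 + 4.7 − 5.5 + 6.9) / 8 = 2.3250%
Mean R_m = (5.7 − 5.7 + 5.1 + 3.1 + 8.2 − 0.4 − 2.1 + 3.5) / 8 = 2.1750%
Σ(R_i − R̄_i)(R_m − R̄_m) = 153.0350  ⇒  Cov = 153.0350 / 8 = 19.1294
Σ(R_m − R̄_m)² = 146.8150  ⇒  Var(R_m) = 146.8150 / 8 = 18.3519
β = Cov / Var(R_m) = 19.1294 / 18.3519 = 1.0424
MRP = 7.37% − 3.75% = 3.62%
E(R) = R_f + β × MRP = 3.75% + 1.0424 × 3.62% = 7.52%

7.52%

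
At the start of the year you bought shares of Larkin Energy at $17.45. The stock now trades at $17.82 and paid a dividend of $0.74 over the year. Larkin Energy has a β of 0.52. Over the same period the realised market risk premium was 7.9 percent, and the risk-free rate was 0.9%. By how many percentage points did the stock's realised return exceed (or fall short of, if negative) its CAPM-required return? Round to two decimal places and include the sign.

+1.35%

Realised HPR = (P1 + D1 − P0) / P0 = (17.82 + 0.74 − 17.45) / 17.45 = 1.11 / 17.45 = 6.3610%
CAPM required = R_f + β·MRP = 0.9% + 0.52 × 7.9% = 5.0080%
α = realised − required = 6.3610% − 5.0080% = +1.35%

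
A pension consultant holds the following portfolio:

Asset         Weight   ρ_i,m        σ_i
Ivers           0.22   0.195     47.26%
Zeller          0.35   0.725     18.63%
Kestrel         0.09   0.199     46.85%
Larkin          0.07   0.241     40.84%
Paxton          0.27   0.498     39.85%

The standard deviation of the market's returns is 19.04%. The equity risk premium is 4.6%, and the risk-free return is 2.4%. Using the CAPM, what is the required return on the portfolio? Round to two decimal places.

β_Ivers = 0.195 × 47.26% / 19.04% = 0.4840
β_Zeller = 0.725 × 18.63% / 19.04% = 0.7094
β_Kestrel = 0.199 × 46.85% / 19.04% = 0.4897
β_Larkin = 0.241 × 40.84% / 19.04% = 0.5169
β_Paxton = 0.498 × 39.85% / 19.04% = 1.0423
β_P = Σ w_i β_i = 0.22×0.4840 + 0.35×0.7094 + 0.09×0.4897 + 0.07×0.5169 + 0.27×1.0423 = 0.7164
E(R_P) = R_f + β_P × MRP = 2.4% + 0.7164 × 4.6% = 5.70%

5.70%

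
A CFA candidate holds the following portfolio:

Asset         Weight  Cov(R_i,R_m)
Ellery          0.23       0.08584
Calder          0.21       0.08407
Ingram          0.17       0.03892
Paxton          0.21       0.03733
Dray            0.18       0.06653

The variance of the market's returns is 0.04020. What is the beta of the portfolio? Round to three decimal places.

1.588

β_Ellery = 0.08584 / 0.04020 = 2.1353
β_Calder = 0.08407 / 0.04020 = 2.0913
β_Ingram = 0.03892 / 0.04020 = 0.9682
β_Paxton = 0.03733 / 0.04020 = 0.9286
β_Dray = 0.06653 / 0.04020 = 1.6550
β_P = Σ w_i β_i = 0.23×2.1353 + 0.21×2.0913 + 0.17×0.9682 + 0.21×0.9286 + 0.18×1.6550 = 1.5878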